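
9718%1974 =1822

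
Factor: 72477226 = 2^1*71^1*510403^1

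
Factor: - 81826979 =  - 13^1*43^1*146381^1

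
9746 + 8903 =18649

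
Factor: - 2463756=-2^2*3^1*31^1*37^1 * 179^1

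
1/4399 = 1/4399 = 0.00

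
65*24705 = 1605825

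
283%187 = 96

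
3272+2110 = 5382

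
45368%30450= 14918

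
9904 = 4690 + 5214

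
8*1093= 8744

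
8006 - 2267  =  5739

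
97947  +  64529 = 162476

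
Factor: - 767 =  - 13^1*59^1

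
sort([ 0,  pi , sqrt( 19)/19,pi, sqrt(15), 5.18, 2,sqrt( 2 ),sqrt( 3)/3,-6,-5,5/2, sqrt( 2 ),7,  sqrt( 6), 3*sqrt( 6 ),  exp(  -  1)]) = [-6,- 5, 0,sqrt ( 19)/19,exp(-1 ), sqrt( 3)/3 , sqrt( 2),sqrt( 2), 2 , sqrt( 6), 5/2, pi,pi,sqrt( 15 ), 5.18, 7,  3*sqrt( 6 ) ] 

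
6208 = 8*776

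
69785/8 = 69785/8  =  8723.12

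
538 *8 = 4304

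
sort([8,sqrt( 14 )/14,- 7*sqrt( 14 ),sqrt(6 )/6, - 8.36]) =[ - 7*sqrt (14),  -  8.36,sqrt( 14 )/14,sqrt(  6 )/6,8]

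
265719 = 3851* 69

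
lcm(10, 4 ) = 20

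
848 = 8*106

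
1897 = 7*271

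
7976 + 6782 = 14758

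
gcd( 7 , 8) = 1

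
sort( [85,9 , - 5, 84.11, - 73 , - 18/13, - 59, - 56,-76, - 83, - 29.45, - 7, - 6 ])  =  [  -  83, - 76, - 73, - 59,- 56, - 29.45, - 7, - 6 ,-5, - 18/13, 9, 84.11,85] 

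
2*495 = 990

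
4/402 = 2/201=0.01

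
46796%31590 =15206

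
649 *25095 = 16286655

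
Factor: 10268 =2^2*17^1 *151^1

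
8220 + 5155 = 13375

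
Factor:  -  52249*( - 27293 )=1426031957 = 7^2*557^1*52249^1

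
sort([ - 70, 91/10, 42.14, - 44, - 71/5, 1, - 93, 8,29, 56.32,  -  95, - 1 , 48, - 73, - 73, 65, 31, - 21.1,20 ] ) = [ - 95, - 93, - 73, -73, - 70,- 44, - 21.1 , - 71/5, - 1, 1,  8, 91/10, 20,29,31, 42.14,48, 56.32,65]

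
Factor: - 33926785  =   - 5^1*43^1*157799^1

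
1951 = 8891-6940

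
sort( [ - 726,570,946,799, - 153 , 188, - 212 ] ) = [-726, - 212, - 153,188, 570 , 799,946] 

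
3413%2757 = 656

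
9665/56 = 172 + 33/56  =  172.59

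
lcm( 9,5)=45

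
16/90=8/45 = 0.18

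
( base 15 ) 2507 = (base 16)1ECA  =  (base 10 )7882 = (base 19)12fg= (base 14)2C30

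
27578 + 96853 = 124431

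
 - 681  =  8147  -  8828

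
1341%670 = 1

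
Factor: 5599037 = 113^1*49549^1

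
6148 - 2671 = 3477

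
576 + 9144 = 9720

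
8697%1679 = 302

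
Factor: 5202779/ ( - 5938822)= - 2^( - 1) *59^ ( - 1)*50329^ ( - 1 )*5202779^1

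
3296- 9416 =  - 6120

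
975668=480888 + 494780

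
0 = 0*747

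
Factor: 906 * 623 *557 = 2^1 * 3^1 * 7^1*89^1*151^1*557^1 = 314391966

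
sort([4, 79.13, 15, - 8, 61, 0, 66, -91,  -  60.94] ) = [ - 91, - 60.94,-8, 0,4, 15,61, 66, 79.13 ]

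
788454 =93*8478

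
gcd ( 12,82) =2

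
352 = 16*22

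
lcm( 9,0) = 0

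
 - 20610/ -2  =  10305/1= 10305.00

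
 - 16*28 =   -  448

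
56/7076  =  14/1769 = 0.01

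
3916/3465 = 356/315 = 1.13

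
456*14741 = 6721896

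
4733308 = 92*51449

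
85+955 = 1040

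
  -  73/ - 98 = 73/98 = 0.74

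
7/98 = 1/14 =0.07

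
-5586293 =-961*5813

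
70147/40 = 70147/40 = 1753.67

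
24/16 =3/2  =  1.50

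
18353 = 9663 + 8690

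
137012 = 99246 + 37766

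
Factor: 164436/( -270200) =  - 213/350 = - 2^( - 1)*3^1*5^( - 2 ) * 7^( - 1 )*71^1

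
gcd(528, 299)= 1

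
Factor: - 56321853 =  - 3^1*7^1*2681993^1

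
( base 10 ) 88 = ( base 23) 3j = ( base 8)130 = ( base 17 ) 53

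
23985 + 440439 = 464424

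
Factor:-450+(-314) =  - 764 = - 2^2*191^1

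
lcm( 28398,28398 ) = 28398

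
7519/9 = 7519/9=835.44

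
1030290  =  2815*366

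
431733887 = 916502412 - 484768525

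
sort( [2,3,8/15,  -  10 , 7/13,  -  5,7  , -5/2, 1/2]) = [ - 10 , - 5, - 5/2, 1/2,8/15, 7/13,2,3,7] 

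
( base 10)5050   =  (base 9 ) 6831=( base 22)a9c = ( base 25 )820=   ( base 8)11672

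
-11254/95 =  - 11254/95 = - 118.46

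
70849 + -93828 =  - 22979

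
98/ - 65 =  - 98/65 = - 1.51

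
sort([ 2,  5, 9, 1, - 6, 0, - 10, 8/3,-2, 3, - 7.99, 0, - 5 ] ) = [-10, - 7.99, - 6,  -  5, - 2,0, 0,1, 2,8/3,3, 5, 9 ] 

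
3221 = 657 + 2564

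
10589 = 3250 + 7339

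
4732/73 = 64 + 60/73 = 64.82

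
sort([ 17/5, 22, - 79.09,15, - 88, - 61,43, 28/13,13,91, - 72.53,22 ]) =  [ - 88,-79.09, - 72.53, - 61, 28/13, 17/5,13,15, 22,22,43,91]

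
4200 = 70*60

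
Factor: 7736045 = 5^1*139^1*11131^1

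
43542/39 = 14514/13 = 1116.46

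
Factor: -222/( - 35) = 2^1*3^1 * 5^( - 1) * 7^( - 1)*37^1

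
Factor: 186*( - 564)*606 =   -  2^4*3^3*31^1*47^1*101^1=-  63571824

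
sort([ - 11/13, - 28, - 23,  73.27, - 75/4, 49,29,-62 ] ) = [ - 62, - 28,  -  23, - 75/4, - 11/13, 29,49, 73.27]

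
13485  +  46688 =60173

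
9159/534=17 + 27/178= 17.15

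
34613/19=1821 + 14/19 = 1821.74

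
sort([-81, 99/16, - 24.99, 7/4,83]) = [ - 81, - 24.99, 7/4,  99/16, 83] 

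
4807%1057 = 579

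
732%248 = 236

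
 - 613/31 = -613/31 = - 19.77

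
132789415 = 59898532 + 72890883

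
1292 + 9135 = 10427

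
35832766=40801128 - 4968362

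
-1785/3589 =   -  1  +  1804/3589 = - 0.50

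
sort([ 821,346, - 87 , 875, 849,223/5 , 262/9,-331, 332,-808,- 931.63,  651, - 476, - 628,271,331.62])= [ - 931.63, - 808,-628, - 476 , - 331, - 87,262/9,223/5,271,331.62,  332, 346 , 651,821,849 , 875 ]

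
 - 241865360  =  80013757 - 321879117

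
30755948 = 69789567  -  39033619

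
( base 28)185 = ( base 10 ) 1013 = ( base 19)2F6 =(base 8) 1765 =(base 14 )525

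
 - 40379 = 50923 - 91302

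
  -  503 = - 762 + 259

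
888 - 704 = 184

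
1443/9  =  481/3 = 160.33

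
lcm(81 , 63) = 567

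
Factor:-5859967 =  - 5859967^1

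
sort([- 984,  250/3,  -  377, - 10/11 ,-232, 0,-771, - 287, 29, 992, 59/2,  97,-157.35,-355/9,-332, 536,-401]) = [ - 984, - 771, - 401, - 377,-332,-287 ,-232,  -  157.35, - 355/9,-10/11, 0,29,59/2, 250/3,97, 536, 992]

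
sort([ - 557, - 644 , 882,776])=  [ - 644,-557,776,882]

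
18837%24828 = 18837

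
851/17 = 851/17 = 50.06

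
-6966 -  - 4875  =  -2091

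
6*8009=48054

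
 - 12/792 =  - 1/66   =  -  0.02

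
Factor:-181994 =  - 2^1* 90997^1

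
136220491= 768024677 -631804186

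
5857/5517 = 5857/5517 = 1.06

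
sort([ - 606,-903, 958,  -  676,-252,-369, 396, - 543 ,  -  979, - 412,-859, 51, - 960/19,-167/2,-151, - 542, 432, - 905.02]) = [ - 979,-905.02,-903,- 859,-676, - 606, - 543,-542, -412, - 369, - 252,-151, - 167/2, - 960/19, 51, 396, 432, 958] 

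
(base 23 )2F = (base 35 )1Q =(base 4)331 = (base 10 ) 61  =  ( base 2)111101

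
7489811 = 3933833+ 3555978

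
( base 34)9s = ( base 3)110101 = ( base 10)334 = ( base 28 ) BQ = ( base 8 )516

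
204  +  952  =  1156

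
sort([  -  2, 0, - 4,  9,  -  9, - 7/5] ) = [-9, -4, - 2,-7/5, 0, 9]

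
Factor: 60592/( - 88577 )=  - 2^4*7^1*101^( - 1)*541^1*877^(  -  1 )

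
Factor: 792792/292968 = 847/313 = 7^1*11^2 * 313^( - 1)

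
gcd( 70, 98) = 14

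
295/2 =147+ 1/2  =  147.50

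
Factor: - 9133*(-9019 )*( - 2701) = - 29^1 * 37^1 * 73^1 * 311^1*9133^1 = -222482793427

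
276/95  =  276/95 = 2.91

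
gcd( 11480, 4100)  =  820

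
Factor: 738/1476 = 1/2 = 2^ ( - 1) 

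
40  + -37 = 3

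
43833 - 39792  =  4041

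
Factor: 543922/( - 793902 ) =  - 631/921 =- 3^( - 1 )*307^(-1)*631^1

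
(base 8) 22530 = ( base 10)9560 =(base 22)jgc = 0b10010101011000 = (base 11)7201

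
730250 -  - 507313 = 1237563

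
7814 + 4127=11941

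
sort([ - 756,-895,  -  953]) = [ - 953, - 895, - 756] 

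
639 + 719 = 1358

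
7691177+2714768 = 10405945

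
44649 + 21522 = 66171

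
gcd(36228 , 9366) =6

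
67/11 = 6 + 1/11 = 6.09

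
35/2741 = 35/2741  =  0.01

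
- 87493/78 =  - 1122+23/78 = - 1121.71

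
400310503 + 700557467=1100867970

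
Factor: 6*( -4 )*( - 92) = 2208 = 2^5 * 3^1*23^1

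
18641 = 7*2663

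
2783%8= 7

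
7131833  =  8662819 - 1530986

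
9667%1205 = 27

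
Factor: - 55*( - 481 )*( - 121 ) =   -  5^1*11^3 * 13^1*37^1 = -3201055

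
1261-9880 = - 8619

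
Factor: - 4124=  -2^2*1031^1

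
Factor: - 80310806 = -2^1*40155403^1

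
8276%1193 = 1118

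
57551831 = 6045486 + 51506345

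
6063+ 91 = 6154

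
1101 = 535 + 566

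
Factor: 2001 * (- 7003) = -3^1*23^1*29^1*47^1*149^1 = - 14013003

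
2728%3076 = 2728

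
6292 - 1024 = 5268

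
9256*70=647920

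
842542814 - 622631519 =219911295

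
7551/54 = 139  +  5/6 = 139.83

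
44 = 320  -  276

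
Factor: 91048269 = 3^1*  13^1*59^1*39569^1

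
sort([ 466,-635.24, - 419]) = [ - 635.24, - 419, 466]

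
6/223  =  6/223=0.03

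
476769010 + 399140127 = 875909137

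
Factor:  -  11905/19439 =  - 5^1*7^( - 1 )*2381^1*2777^( - 1)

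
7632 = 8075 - 443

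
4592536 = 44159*104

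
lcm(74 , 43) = 3182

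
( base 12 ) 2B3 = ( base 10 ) 423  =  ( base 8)647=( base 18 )159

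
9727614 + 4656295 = 14383909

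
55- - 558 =613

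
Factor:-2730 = -2^1 * 3^1 *5^1*7^1*13^1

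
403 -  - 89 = 492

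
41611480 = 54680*761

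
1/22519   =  1/22519  =  0.00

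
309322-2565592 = -2256270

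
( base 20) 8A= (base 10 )170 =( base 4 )2222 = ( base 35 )4U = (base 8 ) 252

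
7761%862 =3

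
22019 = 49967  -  27948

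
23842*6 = 143052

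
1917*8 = 15336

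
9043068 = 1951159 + 7091909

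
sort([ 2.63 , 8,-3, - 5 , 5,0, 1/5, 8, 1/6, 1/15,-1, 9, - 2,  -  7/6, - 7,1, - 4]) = [ - 7 , - 5,  -  4, - 3 ,-2 ,-7/6,-1,0, 1/15 , 1/6, 1/5, 1, 2.63 , 5, 8,8, 9 ]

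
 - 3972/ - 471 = 1324/157 = 8.43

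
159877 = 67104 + 92773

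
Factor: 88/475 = 2^3*5^( - 2) * 11^1* 19^( - 1)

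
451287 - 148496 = 302791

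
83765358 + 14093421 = 97858779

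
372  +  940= 1312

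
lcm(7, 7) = 7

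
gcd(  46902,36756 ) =6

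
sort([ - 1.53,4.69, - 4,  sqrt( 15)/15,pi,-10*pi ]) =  [ - 10*pi, - 4, - 1.53, sqrt(15 ) /15,pi, 4.69 ]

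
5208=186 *28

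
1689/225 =7  +  38/75=7.51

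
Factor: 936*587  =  2^3* 3^2*13^1*587^1  =  549432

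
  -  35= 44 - 79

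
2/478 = 1/239=0.00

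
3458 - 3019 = 439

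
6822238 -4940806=1881432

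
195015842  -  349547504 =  - 154531662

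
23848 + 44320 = 68168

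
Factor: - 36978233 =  - 113^1*229^1 * 1429^1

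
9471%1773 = 606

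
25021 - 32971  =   - 7950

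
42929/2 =21464 + 1/2  =  21464.50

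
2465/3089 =2465/3089 = 0.80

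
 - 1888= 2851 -4739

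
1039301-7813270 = -6773969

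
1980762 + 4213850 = 6194612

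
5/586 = 5/586 = 0.01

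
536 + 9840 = 10376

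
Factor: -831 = - 3^1*277^1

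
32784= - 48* ( - 683)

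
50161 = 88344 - 38183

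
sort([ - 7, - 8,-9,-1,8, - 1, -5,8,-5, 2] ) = [ - 9,- 8,-7,  -  5, - 5, - 1,-1,2,8, 8] 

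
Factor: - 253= - 11^1* 23^1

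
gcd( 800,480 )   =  160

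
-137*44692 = -6122804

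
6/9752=3/4876 = 0.00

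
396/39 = 132/13 = 10.15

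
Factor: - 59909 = - 139^1*431^1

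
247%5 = 2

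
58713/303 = 19571/101  =  193.77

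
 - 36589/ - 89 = 36589/89 = 411.11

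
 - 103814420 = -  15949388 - 87865032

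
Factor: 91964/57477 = 2^2*3^( - 1 )*7^(  -  2 )*17^(-1 )*23^(-1 )*83^1*277^1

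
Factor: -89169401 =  - 43^1 * 2073707^1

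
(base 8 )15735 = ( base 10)7133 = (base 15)21a8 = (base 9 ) 10705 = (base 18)1405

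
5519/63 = 87 + 38/63 = 87.60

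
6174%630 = 504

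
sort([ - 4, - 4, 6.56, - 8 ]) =[ - 8, - 4, - 4, 6.56]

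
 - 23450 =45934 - 69384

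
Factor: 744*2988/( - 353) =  - 2223072/353 = - 2^5*3^3*31^1*83^1 *353^( - 1)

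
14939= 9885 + 5054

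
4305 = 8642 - 4337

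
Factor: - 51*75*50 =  - 191250 = -  2^1*3^2 * 5^4*17^1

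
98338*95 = 9342110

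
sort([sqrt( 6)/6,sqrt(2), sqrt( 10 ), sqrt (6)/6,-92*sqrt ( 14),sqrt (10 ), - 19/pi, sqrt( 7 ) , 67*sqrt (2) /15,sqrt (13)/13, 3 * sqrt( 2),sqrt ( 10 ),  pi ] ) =[ - 92 * sqrt(14 ), - 19/pi , sqrt( 13) /13, sqrt( 6) /6, sqrt(6)/6, sqrt( 2), sqrt(7 ), pi, sqrt(10 ),sqrt(10 ), sqrt( 10),3*sqrt ( 2), 67*sqrt (2)/15 ]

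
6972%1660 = 332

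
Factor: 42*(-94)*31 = -2^2*3^1*7^1*31^1 * 47^1= -  122388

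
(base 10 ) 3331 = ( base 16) D03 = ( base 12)1b17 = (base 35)2p6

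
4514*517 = 2333738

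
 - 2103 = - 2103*1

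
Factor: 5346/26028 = 99/482= 2^(-1)*3^2 *11^1*241^ (  -  1)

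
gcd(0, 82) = 82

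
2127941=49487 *43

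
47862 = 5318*9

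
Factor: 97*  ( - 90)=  - 8730 = -2^1 * 3^2*5^1*97^1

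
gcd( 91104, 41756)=3796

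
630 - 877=- 247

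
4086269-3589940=496329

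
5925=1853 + 4072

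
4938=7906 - 2968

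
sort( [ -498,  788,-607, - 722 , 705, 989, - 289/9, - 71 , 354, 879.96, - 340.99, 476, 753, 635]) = [  -  722, -607, - 498, - 340.99, - 71,-289/9,  354, 476 , 635, 705 , 753,788,  879.96,989] 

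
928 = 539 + 389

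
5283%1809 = 1665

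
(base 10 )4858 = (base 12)298A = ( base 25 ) 7J8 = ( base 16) 12FA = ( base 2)1001011111010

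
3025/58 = 3025/58 = 52.16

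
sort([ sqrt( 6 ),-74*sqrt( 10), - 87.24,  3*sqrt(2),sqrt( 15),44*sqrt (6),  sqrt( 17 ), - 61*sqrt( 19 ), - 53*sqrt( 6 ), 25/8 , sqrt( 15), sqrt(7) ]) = [-61*sqrt( 19),-74*sqrt( 10), - 53*sqrt(6), - 87.24 , sqrt(6),sqrt( 7), 25/8, sqrt(15), sqrt(15 ), sqrt( 17), 3*sqrt( 2),44*sqrt( 6)]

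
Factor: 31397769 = 3^2*13^1*101^1*2657^1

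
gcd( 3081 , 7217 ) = 1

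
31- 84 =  -53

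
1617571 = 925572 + 691999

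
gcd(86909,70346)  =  1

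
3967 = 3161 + 806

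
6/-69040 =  - 3/34520 = - 0.00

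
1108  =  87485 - 86377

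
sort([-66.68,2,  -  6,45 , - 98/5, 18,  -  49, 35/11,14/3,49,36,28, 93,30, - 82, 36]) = [  -  82, - 66.68, -49, -98/5, - 6,2,35/11,14/3,  18,28 , 30, 36,  36,  45 , 49,93]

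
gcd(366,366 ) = 366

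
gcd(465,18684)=3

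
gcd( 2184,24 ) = 24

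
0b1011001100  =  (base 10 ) 716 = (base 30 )nq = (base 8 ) 1314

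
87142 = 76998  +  10144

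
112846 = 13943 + 98903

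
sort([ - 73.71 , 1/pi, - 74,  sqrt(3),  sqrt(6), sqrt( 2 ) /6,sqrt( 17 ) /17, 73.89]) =[ - 74,-73.71,sqrt(2 ) /6, sqrt ( 17)/17,1/pi,sqrt(3 ), sqrt(6),73.89] 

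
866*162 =140292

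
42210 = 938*45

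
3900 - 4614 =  - 714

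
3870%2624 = 1246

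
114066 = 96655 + 17411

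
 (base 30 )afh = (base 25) F3H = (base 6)111455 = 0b10010011111011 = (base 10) 9467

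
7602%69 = 12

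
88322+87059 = 175381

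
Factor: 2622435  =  3^1*5^1*174829^1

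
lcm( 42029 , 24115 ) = 1471015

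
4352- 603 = 3749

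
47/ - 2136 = -47/2136 = -0.02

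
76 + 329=405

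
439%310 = 129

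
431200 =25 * 17248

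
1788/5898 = 298/983= 0.30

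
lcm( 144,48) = 144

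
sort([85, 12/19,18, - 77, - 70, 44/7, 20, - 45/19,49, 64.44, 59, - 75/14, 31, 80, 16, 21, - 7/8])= [ -77, - 70, - 75/14 , - 45/19, - 7/8, 12/19, 44/7, 16, 18, 20,21,31,49, 59,64.44,80, 85]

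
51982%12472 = 2094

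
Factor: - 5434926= - 2^1*3^1*7^1*129403^1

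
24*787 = 18888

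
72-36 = 36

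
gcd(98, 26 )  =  2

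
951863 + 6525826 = 7477689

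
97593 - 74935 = 22658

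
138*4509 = 622242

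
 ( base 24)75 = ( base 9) 212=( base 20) 8d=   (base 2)10101101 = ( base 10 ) 173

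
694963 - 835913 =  -140950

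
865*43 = 37195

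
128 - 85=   43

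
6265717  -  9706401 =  -3440684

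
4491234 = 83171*54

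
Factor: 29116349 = 103^1 * 282683^1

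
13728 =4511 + 9217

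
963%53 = 9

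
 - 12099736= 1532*(-7898)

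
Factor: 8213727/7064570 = 2^( - 1 ) *3^1*5^ ( - 1 )*47^(-1 )*631^1  *  4339^1 * 15031^( - 1 ) 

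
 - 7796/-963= 8 + 92/963 = 8.10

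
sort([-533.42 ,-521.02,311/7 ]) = [-533.42, - 521.02, 311/7]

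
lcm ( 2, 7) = 14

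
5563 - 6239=-676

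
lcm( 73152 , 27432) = 219456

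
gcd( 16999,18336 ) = 191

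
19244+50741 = 69985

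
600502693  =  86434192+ 514068501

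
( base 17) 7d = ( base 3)11220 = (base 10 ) 132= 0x84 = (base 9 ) 156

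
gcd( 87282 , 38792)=9698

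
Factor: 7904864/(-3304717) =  - 2^5*11^1*13^( - 1 ) * 17^1*1321^1*254209^( - 1)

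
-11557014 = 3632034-15189048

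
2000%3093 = 2000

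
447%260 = 187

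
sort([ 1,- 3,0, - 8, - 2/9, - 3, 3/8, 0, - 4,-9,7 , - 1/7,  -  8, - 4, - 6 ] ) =[ - 9 ,- 8, - 8, - 6, - 4, - 4, - 3, - 3, - 2/9, - 1/7,0, 0,3/8,1, 7 ] 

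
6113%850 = 163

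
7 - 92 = - 85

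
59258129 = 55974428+3283701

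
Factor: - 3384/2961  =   - 2^3*7^( - 1)= - 8/7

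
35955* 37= 1330335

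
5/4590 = 1/918 = 0.00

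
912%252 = 156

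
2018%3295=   2018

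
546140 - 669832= -123692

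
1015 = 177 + 838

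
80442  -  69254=11188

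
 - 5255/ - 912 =5255/912 = 5.76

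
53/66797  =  53/66797 = 0.00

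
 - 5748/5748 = -1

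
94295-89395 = 4900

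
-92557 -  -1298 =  - 91259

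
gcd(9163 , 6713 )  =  49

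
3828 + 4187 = 8015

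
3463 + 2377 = 5840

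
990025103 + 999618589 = 1989643692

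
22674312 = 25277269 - 2602957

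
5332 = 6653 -1321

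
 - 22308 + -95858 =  - 118166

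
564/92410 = 282/46205 = 0.01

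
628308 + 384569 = 1012877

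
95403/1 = 95403= 95403.00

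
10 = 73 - 63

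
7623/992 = 7623/992 = 7.68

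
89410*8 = 715280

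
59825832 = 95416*627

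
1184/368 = 3 +5/23 = 3.22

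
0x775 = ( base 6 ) 12501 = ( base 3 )2121201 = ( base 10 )1909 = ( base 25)319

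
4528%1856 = 816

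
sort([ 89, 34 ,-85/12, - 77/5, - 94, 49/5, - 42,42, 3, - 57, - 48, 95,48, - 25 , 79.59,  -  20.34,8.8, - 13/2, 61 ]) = [-94, - 57, - 48,-42, - 25, - 20.34 , - 77/5, - 85/12, - 13/2, 3,8.8, 49/5, 34, 42, 48,  61, 79.59,89, 95] 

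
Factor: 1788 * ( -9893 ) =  - 2^2*3^1*  13^1*149^1*761^1 = - 17688684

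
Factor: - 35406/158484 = - 21/94=-2^ ( - 1 )*3^1*7^1*47^(  -  1 )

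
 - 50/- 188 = 25/94  =  0.27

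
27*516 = 13932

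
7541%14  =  9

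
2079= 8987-6908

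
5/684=5/684 = 0.01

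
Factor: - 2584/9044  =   -2/7 = - 2^1*7^( - 1) 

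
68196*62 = 4228152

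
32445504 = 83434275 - 50988771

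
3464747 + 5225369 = 8690116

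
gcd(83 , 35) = 1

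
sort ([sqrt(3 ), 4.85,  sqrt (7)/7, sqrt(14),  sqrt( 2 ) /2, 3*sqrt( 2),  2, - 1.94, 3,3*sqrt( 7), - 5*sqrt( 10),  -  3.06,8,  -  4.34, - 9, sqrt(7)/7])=[ - 5 * sqrt(10),- 9, - 4.34, - 3.06, -1.94, sqrt( 7) /7,sqrt( 7)/7 , sqrt(  2 )/2, sqrt (3),2,3,sqrt(14), 3*sqrt(2),4.85, 3*sqrt(7 ),8 ]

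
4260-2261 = 1999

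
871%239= 154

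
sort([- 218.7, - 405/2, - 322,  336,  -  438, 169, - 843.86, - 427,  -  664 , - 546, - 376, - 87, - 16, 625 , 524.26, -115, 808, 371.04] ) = [  -  843.86,- 664, - 546, - 438, - 427, - 376, - 322, - 218.7, - 405/2,  -  115, - 87, - 16,169 , 336, 371.04,524.26,625,  808]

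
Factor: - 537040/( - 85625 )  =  2^4*5^ ( - 3 ) * 7^2 = 784/125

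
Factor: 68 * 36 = 2^4*3^2*17^1 = 2448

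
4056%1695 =666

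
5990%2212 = 1566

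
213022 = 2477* 86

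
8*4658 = 37264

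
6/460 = 3/230=0.01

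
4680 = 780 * 6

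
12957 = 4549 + 8408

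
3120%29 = 17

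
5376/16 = 336 = 336.00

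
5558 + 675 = 6233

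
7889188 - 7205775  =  683413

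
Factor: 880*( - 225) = -2^4*3^2*5^3*11^1 = - 198000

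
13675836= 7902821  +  5773015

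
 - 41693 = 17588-59281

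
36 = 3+33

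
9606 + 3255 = 12861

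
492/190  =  2 + 56/95=2.59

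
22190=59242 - 37052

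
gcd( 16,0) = 16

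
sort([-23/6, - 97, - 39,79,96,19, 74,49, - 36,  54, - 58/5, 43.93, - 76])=[-97, - 76 , -39, - 36 , - 58/5 ,  -  23/6  ,  19,43.93,49,54,74,79, 96 ]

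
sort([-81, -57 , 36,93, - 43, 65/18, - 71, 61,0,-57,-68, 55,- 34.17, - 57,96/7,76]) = [- 81 ,-71,- 68, - 57, - 57,-57, - 43,-34.17,0,  65/18,96/7, 36, 55, 61, 76, 93] 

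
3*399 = 1197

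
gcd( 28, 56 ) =28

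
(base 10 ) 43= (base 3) 1121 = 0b101011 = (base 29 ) 1e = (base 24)1j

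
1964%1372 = 592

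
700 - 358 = 342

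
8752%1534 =1082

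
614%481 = 133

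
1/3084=1/3084 = 0.00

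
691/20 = 691/20  =  34.55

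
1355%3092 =1355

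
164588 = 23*7156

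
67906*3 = 203718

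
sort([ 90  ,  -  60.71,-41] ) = [-60.71 , - 41,90 ]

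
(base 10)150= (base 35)4A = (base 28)5a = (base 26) 5k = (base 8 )226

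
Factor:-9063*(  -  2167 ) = 19639521 = 3^2*11^1*19^1*53^1 * 197^1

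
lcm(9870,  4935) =9870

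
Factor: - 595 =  -5^1*7^1 * 17^1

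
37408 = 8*4676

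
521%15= 11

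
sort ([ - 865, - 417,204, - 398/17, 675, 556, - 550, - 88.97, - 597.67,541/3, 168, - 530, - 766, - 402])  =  [ - 865 , - 766 , - 597.67, - 550, - 530 , - 417,  -  402 , - 88.97, - 398/17, 168,541/3,204,556, 675] 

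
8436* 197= 1661892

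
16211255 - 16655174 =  - 443919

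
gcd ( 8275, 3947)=1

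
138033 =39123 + 98910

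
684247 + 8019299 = 8703546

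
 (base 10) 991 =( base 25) 1EG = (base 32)UV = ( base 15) 461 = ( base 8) 1737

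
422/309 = 422/309 = 1.37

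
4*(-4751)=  - 19004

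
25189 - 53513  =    -  28324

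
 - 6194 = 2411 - 8605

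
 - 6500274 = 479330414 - 485830688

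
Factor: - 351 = -3^3*13^1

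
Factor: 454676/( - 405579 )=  -2^2*  3^( - 1 ) * 197^1*577^1 * 135193^( - 1)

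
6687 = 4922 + 1765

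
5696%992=736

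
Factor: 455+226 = 3^1*227^1 = 681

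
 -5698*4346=- 24763508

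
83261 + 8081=91342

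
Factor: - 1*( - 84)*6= 2^3 * 3^2*7^1 = 504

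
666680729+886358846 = 1553039575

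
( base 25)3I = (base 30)33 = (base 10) 93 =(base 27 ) 3c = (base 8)135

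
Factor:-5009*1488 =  - 2^4* 3^1*31^1*5009^1 = - 7453392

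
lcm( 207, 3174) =9522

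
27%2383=27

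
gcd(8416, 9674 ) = 2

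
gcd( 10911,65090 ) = 1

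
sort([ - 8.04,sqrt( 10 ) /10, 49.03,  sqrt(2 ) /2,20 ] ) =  [ - 8.04, sqrt(10) /10  ,  sqrt( 2)/2,  20 , 49.03 ]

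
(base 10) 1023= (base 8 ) 1777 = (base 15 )483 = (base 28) 18f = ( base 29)168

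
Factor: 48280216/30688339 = 2^3*11^( - 1)*19^1*191^1*1663^1*2789849^( - 1) 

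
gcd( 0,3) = 3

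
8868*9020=79989360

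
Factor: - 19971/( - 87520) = 2^( - 5)*3^2*5^( -1)*7^1*317^1*547^ ( - 1 ) 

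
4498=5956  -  1458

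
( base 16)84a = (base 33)1VA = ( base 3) 2220121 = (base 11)165A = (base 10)2122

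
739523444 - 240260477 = 499262967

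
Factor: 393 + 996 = 3^1*463^1 = 1389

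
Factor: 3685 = 5^1*11^1*67^1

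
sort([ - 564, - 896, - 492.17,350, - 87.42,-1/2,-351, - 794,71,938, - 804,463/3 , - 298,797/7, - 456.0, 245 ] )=[ - 896, - 804, - 794, - 564,-492.17 , - 456.0, - 351, - 298, - 87.42,  -  1/2,71,  797/7,  463/3 , 245,350, 938]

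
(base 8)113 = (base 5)300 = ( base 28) 2j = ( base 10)75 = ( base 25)30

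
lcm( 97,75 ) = 7275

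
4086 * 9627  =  39335922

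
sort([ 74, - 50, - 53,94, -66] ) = [-66,-53, - 50,74,94 ]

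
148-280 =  - 132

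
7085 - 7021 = 64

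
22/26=11/13 =0.85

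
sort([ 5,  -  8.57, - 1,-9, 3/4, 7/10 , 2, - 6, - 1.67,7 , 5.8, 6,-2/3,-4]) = [- 9, - 8.57,-6, - 4, - 1.67,-1, - 2/3, 7/10,3/4, 2, 5, 5.8 , 6, 7 ]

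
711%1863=711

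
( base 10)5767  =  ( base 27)7OG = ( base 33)59P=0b1011010000111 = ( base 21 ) d1d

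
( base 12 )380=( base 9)646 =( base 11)440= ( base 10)528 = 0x210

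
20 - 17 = 3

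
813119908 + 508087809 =1321207717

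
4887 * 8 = 39096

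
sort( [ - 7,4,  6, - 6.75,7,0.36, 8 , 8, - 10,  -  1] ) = [ - 10, - 7, - 6.75, - 1, 0.36, 4, 6,7, 8,8 ] 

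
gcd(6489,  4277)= 7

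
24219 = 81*299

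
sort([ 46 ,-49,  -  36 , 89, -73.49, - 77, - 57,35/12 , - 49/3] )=[-77, - 73.49,- 57, - 49, - 36, - 49/3, 35/12, 46,89]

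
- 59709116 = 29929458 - 89638574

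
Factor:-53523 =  - 3^2*19^1 *313^1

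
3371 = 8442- 5071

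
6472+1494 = 7966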